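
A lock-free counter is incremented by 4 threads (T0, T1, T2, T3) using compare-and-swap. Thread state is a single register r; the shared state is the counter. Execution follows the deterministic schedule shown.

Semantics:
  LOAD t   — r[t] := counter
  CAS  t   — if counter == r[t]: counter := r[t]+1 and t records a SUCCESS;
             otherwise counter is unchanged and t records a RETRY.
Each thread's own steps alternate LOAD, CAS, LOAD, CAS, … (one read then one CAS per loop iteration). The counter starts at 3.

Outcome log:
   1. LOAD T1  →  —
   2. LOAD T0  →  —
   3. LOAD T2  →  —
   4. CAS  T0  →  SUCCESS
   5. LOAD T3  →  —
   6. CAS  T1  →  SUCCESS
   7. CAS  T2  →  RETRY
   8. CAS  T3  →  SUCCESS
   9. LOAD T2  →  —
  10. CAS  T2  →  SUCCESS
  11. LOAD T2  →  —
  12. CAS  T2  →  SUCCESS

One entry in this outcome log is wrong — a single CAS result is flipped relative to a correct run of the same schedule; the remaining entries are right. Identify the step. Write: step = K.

step = 6

Re-executing:
[1] T1.load  rd  (counter 3, T1.r 3)
[2] T0.load  rd  (counter 3, T0.r 3)
[3] T2.load  rd  (counter 3, T2.r 3)
[4] T0.cas  hit  (counter 4, T0.r 3)
[5] T3.load  rd  (counter 4, T3.r 4)
[6] T1.cas  miss  (counter 4, T1.r 3)
[7] T2.cas  miss  (counter 4, T2.r 3)
[8] T3.cas  hit  (counter 5, T3.r 4)
[9] T2.load  rd  (counter 5, T2.r 5)
[10] T2.cas  hit  (counter 6, T2.r 5)
[11] T2.load  rd  (counter 6, T2.r 6)
[12] T2.cas  hit  (counter 7, T2.r 6)
Mismatch at 6.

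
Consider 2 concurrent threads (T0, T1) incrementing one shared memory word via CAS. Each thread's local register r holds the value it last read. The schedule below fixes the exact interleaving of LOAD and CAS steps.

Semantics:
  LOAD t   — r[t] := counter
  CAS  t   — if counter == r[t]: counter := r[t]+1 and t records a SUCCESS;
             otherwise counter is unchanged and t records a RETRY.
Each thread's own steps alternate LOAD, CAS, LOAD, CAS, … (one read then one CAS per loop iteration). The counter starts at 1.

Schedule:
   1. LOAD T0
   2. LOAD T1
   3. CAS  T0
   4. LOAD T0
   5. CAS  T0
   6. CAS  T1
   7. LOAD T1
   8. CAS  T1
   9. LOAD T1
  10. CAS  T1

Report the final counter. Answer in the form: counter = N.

counter = 5

[1] T0.load  rd  (counter 1, T0.r 1)
[2] T1.load  rd  (counter 1, T1.r 1)
[3] T0.cas  hit  (counter 2, T0.r 1)
[4] T0.load  rd  (counter 2, T0.r 2)
[5] T0.cas  hit  (counter 3, T0.r 2)
[6] T1.cas  miss  (counter 3, T1.r 1)
[7] T1.load  rd  (counter 3, T1.r 3)
[8] T1.cas  hit  (counter 4, T1.r 3)
[9] T1.load  rd  (counter 4, T1.r 4)
[10] T1.cas  hit  (counter 5, T1.r 4)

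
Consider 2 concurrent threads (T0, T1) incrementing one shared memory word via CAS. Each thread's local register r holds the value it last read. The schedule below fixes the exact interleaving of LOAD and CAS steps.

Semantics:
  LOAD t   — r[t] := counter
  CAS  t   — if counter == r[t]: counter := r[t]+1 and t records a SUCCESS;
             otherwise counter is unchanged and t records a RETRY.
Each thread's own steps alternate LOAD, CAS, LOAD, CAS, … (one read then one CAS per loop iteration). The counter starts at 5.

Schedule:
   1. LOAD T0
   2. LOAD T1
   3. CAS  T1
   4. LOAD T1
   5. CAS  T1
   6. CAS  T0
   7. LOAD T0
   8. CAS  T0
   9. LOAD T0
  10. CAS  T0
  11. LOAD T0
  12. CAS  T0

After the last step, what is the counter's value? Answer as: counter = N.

step 1: T0 LOAD ⇒ load; ctr=5 reg=5
step 2: T1 LOAD ⇒ load; ctr=5 reg=5
step 3: T1 CAS ⇒ ok; ctr=6 reg=5
step 4: T1 LOAD ⇒ load; ctr=6 reg=6
step 5: T1 CAS ⇒ ok; ctr=7 reg=6
step 6: T0 CAS ⇒ retry; ctr=7 reg=5
step 7: T0 LOAD ⇒ load; ctr=7 reg=7
step 8: T0 CAS ⇒ ok; ctr=8 reg=7
step 9: T0 LOAD ⇒ load; ctr=8 reg=8
step 10: T0 CAS ⇒ ok; ctr=9 reg=8
step 11: T0 LOAD ⇒ load; ctr=9 reg=9
step 12: T0 CAS ⇒ ok; ctr=10 reg=9

counter = 10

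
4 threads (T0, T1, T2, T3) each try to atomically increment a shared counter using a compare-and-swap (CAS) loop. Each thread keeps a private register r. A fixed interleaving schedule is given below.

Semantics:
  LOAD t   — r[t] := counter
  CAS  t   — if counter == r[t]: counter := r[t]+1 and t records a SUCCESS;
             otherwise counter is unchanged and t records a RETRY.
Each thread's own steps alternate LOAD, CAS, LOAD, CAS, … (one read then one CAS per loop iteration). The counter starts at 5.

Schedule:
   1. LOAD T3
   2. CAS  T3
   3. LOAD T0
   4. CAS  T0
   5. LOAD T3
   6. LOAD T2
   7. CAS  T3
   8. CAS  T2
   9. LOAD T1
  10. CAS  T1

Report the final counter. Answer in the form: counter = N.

#1 T3 reads 5
#2 T3 CAS(5→6) writes; counter now 6
#3 T0 reads 6
#4 T0 CAS(6→7) writes; counter now 7
#5 T3 reads 7
#6 T2 reads 7
#7 T3 CAS(7→8) writes; counter now 8
#8 T2 CAS(7→8) fails; counter now 8
#9 T1 reads 8
#10 T1 CAS(8→9) writes; counter now 9

counter = 9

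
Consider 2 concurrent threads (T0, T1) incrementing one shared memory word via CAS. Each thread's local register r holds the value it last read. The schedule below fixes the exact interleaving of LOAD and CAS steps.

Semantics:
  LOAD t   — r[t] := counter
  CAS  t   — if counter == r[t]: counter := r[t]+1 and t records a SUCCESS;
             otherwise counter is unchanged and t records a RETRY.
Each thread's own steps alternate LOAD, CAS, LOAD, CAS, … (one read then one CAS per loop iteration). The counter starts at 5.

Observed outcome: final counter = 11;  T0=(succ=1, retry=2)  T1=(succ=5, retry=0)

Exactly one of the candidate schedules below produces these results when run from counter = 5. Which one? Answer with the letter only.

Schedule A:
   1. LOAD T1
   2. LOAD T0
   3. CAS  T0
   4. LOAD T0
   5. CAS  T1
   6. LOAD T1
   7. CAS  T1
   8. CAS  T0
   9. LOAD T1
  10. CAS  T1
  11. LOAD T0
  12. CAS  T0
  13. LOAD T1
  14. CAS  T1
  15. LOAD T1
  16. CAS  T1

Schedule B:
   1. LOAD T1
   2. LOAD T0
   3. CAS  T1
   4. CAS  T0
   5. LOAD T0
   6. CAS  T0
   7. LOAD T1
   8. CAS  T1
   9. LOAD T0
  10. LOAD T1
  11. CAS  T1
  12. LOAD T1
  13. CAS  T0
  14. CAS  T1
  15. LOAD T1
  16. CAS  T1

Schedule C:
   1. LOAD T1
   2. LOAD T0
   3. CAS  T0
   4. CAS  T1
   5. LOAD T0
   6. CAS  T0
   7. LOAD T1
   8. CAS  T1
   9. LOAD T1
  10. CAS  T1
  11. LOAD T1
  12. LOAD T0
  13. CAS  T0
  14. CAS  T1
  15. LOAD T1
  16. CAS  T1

B

Run B:
1. LOAD T1 → mem=5 r[T1]=5 [LOAD]
2. LOAD T0 → mem=5 r[T0]=5 [LOAD]
3. CAS T1 → mem=6 r[T1]=5 [OK]
4. CAS T0 → mem=6 r[T0]=5 [RETRY]
5. LOAD T0 → mem=6 r[T0]=6 [LOAD]
6. CAS T0 → mem=7 r[T0]=6 [OK]
7. LOAD T1 → mem=7 r[T1]=7 [LOAD]
8. CAS T1 → mem=8 r[T1]=7 [OK]
9. LOAD T0 → mem=8 r[T0]=8 [LOAD]
10. LOAD T1 → mem=8 r[T1]=8 [LOAD]
11. CAS T1 → mem=9 r[T1]=8 [OK]
12. LOAD T1 → mem=9 r[T1]=9 [LOAD]
13. CAS T0 → mem=9 r[T0]=8 [RETRY]
14. CAS T1 → mem=10 r[T1]=9 [OK]
15. LOAD T1 → mem=10 r[T1]=10 [LOAD]
16. CAS T1 → mem=11 r[T1]=10 [OK]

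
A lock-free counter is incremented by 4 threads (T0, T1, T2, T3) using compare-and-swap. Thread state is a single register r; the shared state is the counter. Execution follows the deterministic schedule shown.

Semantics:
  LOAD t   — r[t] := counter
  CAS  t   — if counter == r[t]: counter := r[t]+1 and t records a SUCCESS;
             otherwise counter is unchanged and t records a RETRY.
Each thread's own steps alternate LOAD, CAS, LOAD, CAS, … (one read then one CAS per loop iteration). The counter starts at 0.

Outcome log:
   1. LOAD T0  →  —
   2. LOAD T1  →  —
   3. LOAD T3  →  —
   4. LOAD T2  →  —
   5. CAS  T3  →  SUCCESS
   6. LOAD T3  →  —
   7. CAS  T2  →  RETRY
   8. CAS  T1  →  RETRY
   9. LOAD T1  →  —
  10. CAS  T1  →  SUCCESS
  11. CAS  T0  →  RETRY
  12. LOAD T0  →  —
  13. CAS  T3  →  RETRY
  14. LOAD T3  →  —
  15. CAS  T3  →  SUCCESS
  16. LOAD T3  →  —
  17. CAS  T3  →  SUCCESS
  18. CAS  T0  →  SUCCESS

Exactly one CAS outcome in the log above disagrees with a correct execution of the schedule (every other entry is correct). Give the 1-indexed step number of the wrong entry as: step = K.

step = 18

Reference trace:
   1) LOAD T0:  M=0  r_T0=0
   2) LOAD T1:  M=0  r_T1=0
   3) LOAD T3:  M=0  r_T3=0
   4) LOAD T2:  M=0  r_T2=0
   5) CAS  T3:  M=1  r_T3=0 ✓
   6) LOAD T3:  M=1  r_T3=1
   7) CAS  T2:  M=1  r_T2=0 ✗
   8) CAS  T1:  M=1  r_T1=0 ✗
   9) LOAD T1:  M=1  r_T1=1
  10) CAS  T1:  M=2  r_T1=1 ✓
  11) CAS  T0:  M=2  r_T0=0 ✗
  12) LOAD T0:  M=2  r_T0=2
  13) CAS  T3:  M=2  r_T3=1 ✗
  14) LOAD T3:  M=2  r_T3=2
  15) CAS  T3:  M=3  r_T3=2 ✓
  16) LOAD T3:  M=3  r_T3=3
  17) CAS  T3:  M=4  r_T3=3 ✓
  18) CAS  T0:  M=4  r_T0=2 ✗
Mismatch at 18.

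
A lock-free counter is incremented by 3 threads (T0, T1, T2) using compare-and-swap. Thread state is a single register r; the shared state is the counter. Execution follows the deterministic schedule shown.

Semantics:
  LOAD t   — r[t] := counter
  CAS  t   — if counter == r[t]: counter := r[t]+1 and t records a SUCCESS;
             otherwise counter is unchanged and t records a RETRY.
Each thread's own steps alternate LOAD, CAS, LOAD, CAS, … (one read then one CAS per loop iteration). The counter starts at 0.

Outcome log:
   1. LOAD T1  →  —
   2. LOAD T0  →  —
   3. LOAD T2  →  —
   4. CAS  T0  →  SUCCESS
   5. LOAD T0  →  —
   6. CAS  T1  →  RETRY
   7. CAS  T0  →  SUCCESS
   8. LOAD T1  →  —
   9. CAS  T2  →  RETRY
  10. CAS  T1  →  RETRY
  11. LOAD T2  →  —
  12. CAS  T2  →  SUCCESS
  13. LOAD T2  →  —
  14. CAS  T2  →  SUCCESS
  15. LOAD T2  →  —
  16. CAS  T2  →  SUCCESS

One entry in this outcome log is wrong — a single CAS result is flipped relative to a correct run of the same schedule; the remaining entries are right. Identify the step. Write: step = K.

Re-executing:
   1) LOAD T1:  M=0  r_T1=0
   2) LOAD T0:  M=0  r_T0=0
   3) LOAD T2:  M=0  r_T2=0
   4) CAS  T0:  M=1  r_T0=0 ✓
   5) LOAD T0:  M=1  r_T0=1
   6) CAS  T1:  M=1  r_T1=0 ✗
   7) CAS  T0:  M=2  r_T0=1 ✓
   8) LOAD T1:  M=2  r_T1=2
   9) CAS  T2:  M=2  r_T2=0 ✗
  10) CAS  T1:  M=3  r_T1=2 ✓
  11) LOAD T2:  M=3  r_T2=3
  12) CAS  T2:  M=4  r_T2=3 ✓
  13) LOAD T2:  M=4  r_T2=4
  14) CAS  T2:  M=5  r_T2=4 ✓
  15) LOAD T2:  M=5  r_T2=5
  16) CAS  T2:  M=6  r_T2=5 ✓
Log disagrees first at step 10.

step = 10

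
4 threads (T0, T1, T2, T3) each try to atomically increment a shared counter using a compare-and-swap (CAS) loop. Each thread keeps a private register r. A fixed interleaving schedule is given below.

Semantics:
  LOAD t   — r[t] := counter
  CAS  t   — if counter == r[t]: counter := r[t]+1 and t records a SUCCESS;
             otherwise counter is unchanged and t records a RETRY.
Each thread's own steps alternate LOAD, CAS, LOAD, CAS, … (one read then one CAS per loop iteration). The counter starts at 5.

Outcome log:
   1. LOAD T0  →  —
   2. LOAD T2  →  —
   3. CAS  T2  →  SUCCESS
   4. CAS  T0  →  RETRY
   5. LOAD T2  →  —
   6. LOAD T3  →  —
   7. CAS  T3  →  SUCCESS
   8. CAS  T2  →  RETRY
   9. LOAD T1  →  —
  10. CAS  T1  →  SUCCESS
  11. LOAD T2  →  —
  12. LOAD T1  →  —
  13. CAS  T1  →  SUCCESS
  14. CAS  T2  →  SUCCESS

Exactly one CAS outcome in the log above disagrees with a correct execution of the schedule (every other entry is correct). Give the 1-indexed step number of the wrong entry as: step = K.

step = 14

Correct run:
#1 T0 reads 5
#2 T2 reads 5
#3 T2 CAS(5→6) writes; counter now 6
#4 T0 CAS(5→6) fails; counter now 6
#5 T2 reads 6
#6 T3 reads 6
#7 T3 CAS(6→7) writes; counter now 7
#8 T2 CAS(6→7) fails; counter now 7
#9 T1 reads 7
#10 T1 CAS(7→8) writes; counter now 8
#11 T2 reads 8
#12 T1 reads 8
#13 T1 CAS(8→9) writes; counter now 9
#14 T2 CAS(8→9) fails; counter now 9
Log disagrees first at step 14.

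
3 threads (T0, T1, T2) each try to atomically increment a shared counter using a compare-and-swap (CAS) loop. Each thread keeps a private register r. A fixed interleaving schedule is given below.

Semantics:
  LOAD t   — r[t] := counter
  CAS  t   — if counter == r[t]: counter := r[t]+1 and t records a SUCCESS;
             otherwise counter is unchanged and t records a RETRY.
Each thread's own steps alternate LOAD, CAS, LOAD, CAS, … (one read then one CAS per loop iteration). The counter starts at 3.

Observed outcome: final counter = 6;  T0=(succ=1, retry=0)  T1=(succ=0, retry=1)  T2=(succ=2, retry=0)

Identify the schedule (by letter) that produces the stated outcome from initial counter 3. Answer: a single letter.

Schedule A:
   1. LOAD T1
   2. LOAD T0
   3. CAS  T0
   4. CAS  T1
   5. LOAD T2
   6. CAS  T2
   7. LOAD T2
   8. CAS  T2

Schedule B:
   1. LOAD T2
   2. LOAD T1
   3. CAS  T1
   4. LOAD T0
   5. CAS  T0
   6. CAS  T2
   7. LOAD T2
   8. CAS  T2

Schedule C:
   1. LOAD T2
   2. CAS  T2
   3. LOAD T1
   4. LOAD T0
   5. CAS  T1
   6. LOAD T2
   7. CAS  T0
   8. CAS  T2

Tracing schedule A:
#1 T1 reads 3
#2 T0 reads 3
#3 T0 CAS(3→4) writes; counter now 4
#4 T1 CAS(3→4) fails; counter now 4
#5 T2 reads 4
#6 T2 CAS(4→5) writes; counter now 5
#7 T2 reads 5
#8 T2 CAS(5→6) writes; counter now 6

A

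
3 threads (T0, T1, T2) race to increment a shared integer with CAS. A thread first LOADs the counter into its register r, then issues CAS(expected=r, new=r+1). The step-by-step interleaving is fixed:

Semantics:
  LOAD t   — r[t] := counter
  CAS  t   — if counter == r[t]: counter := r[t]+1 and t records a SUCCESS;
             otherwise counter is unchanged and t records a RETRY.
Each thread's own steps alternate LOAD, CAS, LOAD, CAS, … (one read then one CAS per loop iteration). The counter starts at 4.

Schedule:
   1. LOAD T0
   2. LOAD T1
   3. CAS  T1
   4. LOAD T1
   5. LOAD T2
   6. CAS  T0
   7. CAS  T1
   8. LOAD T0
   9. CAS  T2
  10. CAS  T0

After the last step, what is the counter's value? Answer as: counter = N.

   1) LOAD T0:  M=4  r_T0=4
   2) LOAD T1:  M=4  r_T1=4
   3) CAS  T1:  M=5  r_T1=4 ✓
   4) LOAD T1:  M=5  r_T1=5
   5) LOAD T2:  M=5  r_T2=5
   6) CAS  T0:  M=5  r_T0=4 ✗
   7) CAS  T1:  M=6  r_T1=5 ✓
   8) LOAD T0:  M=6  r_T0=6
   9) CAS  T2:  M=6  r_T2=5 ✗
  10) CAS  T0:  M=7  r_T0=6 ✓

counter = 7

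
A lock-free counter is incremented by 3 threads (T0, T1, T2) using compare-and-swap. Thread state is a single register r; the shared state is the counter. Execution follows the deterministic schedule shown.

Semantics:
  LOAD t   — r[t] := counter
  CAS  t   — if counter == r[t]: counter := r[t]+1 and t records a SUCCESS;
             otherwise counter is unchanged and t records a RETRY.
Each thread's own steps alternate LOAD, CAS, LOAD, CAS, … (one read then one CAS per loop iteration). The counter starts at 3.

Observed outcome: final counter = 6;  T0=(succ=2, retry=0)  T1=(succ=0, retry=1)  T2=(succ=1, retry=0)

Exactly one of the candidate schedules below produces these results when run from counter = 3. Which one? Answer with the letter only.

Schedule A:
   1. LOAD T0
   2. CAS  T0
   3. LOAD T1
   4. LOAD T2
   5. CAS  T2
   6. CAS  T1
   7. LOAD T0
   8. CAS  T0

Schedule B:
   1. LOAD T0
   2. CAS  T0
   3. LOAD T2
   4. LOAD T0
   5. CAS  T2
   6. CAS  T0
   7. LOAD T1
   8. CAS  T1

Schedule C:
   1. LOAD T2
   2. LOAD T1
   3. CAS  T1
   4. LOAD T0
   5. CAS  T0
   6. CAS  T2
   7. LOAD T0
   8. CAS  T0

A

Tracing schedule A:
#1 T0 reads 3
#2 T0 CAS(3→4) writes; counter now 4
#3 T1 reads 4
#4 T2 reads 4
#5 T2 CAS(4→5) writes; counter now 5
#6 T1 CAS(4→5) fails; counter now 5
#7 T0 reads 5
#8 T0 CAS(5→6) writes; counter now 6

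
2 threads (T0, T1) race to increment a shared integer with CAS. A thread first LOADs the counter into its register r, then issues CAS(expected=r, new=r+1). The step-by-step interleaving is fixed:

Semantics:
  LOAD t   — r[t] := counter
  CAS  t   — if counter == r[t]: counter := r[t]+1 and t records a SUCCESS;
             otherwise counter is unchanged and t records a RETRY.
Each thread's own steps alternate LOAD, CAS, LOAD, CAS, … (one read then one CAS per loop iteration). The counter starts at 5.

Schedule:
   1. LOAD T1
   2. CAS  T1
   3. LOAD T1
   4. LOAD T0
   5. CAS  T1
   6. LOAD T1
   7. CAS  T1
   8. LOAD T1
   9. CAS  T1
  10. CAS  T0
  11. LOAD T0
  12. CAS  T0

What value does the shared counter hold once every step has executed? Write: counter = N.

counter = 10

#1 T1 reads 5
#2 T1 CAS(5→6) writes; counter now 6
#3 T1 reads 6
#4 T0 reads 6
#5 T1 CAS(6→7) writes; counter now 7
#6 T1 reads 7
#7 T1 CAS(7→8) writes; counter now 8
#8 T1 reads 8
#9 T1 CAS(8→9) writes; counter now 9
#10 T0 CAS(6→7) fails; counter now 9
#11 T0 reads 9
#12 T0 CAS(9→10) writes; counter now 10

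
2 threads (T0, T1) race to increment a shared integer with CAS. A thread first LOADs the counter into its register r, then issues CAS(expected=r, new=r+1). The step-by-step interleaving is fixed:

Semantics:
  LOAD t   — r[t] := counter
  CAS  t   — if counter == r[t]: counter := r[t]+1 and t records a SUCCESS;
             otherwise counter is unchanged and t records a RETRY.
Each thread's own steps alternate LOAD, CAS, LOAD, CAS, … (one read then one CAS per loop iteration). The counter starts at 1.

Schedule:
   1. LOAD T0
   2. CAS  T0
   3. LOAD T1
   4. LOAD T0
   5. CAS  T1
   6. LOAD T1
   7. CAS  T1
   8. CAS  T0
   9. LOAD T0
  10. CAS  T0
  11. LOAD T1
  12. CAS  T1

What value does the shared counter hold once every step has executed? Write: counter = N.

counter = 6

1. LOAD T0 → mem=1 r[T0]=1 [LOAD]
2. CAS T0 → mem=2 r[T0]=1 [OK]
3. LOAD T1 → mem=2 r[T1]=2 [LOAD]
4. LOAD T0 → mem=2 r[T0]=2 [LOAD]
5. CAS T1 → mem=3 r[T1]=2 [OK]
6. LOAD T1 → mem=3 r[T1]=3 [LOAD]
7. CAS T1 → mem=4 r[T1]=3 [OK]
8. CAS T0 → mem=4 r[T0]=2 [RETRY]
9. LOAD T0 → mem=4 r[T0]=4 [LOAD]
10. CAS T0 → mem=5 r[T0]=4 [OK]
11. LOAD T1 → mem=5 r[T1]=5 [LOAD]
12. CAS T1 → mem=6 r[T1]=5 [OK]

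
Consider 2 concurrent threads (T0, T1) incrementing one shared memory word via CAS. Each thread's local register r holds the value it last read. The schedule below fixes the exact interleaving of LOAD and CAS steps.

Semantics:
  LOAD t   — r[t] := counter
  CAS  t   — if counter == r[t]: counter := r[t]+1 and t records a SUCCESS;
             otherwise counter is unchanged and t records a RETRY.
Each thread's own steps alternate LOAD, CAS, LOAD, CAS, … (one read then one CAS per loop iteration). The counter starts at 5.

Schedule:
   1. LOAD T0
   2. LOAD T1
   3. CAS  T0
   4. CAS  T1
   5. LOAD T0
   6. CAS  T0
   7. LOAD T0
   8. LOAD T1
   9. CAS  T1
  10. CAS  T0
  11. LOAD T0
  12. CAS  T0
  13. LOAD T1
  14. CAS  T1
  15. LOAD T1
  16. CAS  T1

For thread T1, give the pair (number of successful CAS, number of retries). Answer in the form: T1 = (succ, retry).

T1 = (3, 1)

step 1: T0 LOAD ⇒ load; ctr=5 reg=5
step 2: T1 LOAD ⇒ load; ctr=5 reg=5
step 3: T0 CAS ⇒ ok; ctr=6 reg=5
step 4: T1 CAS ⇒ retry; ctr=6 reg=5
step 5: T0 LOAD ⇒ load; ctr=6 reg=6
step 6: T0 CAS ⇒ ok; ctr=7 reg=6
step 7: T0 LOAD ⇒ load; ctr=7 reg=7
step 8: T1 LOAD ⇒ load; ctr=7 reg=7
step 9: T1 CAS ⇒ ok; ctr=8 reg=7
step 10: T0 CAS ⇒ retry; ctr=8 reg=7
step 11: T0 LOAD ⇒ load; ctr=8 reg=8
step 12: T0 CAS ⇒ ok; ctr=9 reg=8
step 13: T1 LOAD ⇒ load; ctr=9 reg=9
step 14: T1 CAS ⇒ ok; ctr=10 reg=9
step 15: T1 LOAD ⇒ load; ctr=10 reg=10
step 16: T1 CAS ⇒ ok; ctr=11 reg=10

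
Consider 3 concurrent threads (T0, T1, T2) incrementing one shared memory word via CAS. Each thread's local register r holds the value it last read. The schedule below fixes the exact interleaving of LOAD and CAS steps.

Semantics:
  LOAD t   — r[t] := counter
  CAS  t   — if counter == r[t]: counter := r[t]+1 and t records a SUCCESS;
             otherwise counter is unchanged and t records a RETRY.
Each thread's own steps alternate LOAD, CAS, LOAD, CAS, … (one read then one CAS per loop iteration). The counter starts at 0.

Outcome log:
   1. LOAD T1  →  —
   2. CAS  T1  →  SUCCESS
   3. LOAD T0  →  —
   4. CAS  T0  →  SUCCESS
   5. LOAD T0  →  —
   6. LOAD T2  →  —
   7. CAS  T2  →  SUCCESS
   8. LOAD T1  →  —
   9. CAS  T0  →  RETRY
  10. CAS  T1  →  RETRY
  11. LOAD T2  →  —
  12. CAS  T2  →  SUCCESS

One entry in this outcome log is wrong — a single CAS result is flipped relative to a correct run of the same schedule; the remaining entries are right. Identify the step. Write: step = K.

step = 10

Correct run:
step 1: T1 LOAD ⇒ load; ctr=0 reg=0
step 2: T1 CAS ⇒ ok; ctr=1 reg=0
step 3: T0 LOAD ⇒ load; ctr=1 reg=1
step 4: T0 CAS ⇒ ok; ctr=2 reg=1
step 5: T0 LOAD ⇒ load; ctr=2 reg=2
step 6: T2 LOAD ⇒ load; ctr=2 reg=2
step 7: T2 CAS ⇒ ok; ctr=3 reg=2
step 8: T1 LOAD ⇒ load; ctr=3 reg=3
step 9: T0 CAS ⇒ retry; ctr=3 reg=2
step 10: T1 CAS ⇒ ok; ctr=4 reg=3
step 11: T2 LOAD ⇒ load; ctr=4 reg=4
step 12: T2 CAS ⇒ ok; ctr=5 reg=4
Flip is step 10.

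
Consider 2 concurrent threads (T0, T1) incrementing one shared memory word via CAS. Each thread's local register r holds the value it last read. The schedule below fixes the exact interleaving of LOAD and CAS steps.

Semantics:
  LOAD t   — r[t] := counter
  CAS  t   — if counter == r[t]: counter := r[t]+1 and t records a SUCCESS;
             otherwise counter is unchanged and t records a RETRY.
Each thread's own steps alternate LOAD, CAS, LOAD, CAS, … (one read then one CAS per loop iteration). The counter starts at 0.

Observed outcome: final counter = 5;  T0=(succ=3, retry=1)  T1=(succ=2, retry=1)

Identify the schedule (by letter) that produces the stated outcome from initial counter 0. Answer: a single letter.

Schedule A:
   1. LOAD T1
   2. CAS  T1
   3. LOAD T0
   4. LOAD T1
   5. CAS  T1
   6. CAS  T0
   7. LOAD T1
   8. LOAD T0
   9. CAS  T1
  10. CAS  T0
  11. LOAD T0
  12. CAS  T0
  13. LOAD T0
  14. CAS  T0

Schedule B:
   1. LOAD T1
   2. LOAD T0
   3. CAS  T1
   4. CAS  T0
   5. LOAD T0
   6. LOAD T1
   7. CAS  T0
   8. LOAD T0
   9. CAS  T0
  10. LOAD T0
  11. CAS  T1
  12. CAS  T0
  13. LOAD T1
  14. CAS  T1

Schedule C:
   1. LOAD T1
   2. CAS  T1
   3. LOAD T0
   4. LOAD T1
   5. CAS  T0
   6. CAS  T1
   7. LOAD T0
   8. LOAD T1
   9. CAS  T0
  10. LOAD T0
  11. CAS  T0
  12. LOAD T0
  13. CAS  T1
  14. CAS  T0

Simulating candidate B:
[1] T1.load  rd  (counter 0, T1.r 0)
[2] T0.load  rd  (counter 0, T0.r 0)
[3] T1.cas  hit  (counter 1, T1.r 0)
[4] T0.cas  miss  (counter 1, T0.r 0)
[5] T0.load  rd  (counter 1, T0.r 1)
[6] T1.load  rd  (counter 1, T1.r 1)
[7] T0.cas  hit  (counter 2, T0.r 1)
[8] T0.load  rd  (counter 2, T0.r 2)
[9] T0.cas  hit  (counter 3, T0.r 2)
[10] T0.load  rd  (counter 3, T0.r 3)
[11] T1.cas  miss  (counter 3, T1.r 1)
[12] T0.cas  hit  (counter 4, T0.r 3)
[13] T1.load  rd  (counter 4, T1.r 4)
[14] T1.cas  hit  (counter 5, T1.r 4)

B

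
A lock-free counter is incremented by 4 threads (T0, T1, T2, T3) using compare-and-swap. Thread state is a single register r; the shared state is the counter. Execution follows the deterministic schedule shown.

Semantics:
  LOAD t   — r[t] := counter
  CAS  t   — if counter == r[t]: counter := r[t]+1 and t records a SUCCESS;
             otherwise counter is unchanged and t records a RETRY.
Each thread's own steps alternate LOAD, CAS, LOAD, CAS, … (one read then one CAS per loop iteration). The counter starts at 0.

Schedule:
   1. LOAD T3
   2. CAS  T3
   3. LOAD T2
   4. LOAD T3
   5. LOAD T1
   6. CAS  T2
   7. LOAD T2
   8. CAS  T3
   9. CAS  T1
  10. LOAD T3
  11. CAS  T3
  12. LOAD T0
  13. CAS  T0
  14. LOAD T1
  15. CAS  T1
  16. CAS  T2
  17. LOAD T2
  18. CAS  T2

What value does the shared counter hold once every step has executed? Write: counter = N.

T3 LOAD — after: cnt=0, r=0 — load
T3 CAS — after: cnt=1, r=0 — ok
T2 LOAD — after: cnt=1, r=1 — load
T3 LOAD — after: cnt=1, r=1 — load
T1 LOAD — after: cnt=1, r=1 — load
T2 CAS — after: cnt=2, r=1 — ok
T2 LOAD — after: cnt=2, r=2 — load
T3 CAS — after: cnt=2, r=1 — retry
T1 CAS — after: cnt=2, r=1 — retry
T3 LOAD — after: cnt=2, r=2 — load
T3 CAS — after: cnt=3, r=2 — ok
T0 LOAD — after: cnt=3, r=3 — load
T0 CAS — after: cnt=4, r=3 — ok
T1 LOAD — after: cnt=4, r=4 — load
T1 CAS — after: cnt=5, r=4 — ok
T2 CAS — after: cnt=5, r=2 — retry
T2 LOAD — after: cnt=5, r=5 — load
T2 CAS — after: cnt=6, r=5 — ok

counter = 6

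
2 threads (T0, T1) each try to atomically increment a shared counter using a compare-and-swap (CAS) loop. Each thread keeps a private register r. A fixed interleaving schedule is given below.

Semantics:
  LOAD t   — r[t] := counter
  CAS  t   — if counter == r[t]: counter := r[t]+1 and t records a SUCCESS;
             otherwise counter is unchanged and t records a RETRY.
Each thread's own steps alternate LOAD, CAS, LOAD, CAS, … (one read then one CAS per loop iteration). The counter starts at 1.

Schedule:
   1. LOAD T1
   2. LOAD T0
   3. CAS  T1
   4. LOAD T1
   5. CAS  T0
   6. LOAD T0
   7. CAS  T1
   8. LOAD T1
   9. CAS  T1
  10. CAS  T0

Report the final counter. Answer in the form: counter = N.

[1] T1.load  rd  (counter 1, T1.r 1)
[2] T0.load  rd  (counter 1, T0.r 1)
[3] T1.cas  hit  (counter 2, T1.r 1)
[4] T1.load  rd  (counter 2, T1.r 2)
[5] T0.cas  miss  (counter 2, T0.r 1)
[6] T0.load  rd  (counter 2, T0.r 2)
[7] T1.cas  hit  (counter 3, T1.r 2)
[8] T1.load  rd  (counter 3, T1.r 3)
[9] T1.cas  hit  (counter 4, T1.r 3)
[10] T0.cas  miss  (counter 4, T0.r 2)

counter = 4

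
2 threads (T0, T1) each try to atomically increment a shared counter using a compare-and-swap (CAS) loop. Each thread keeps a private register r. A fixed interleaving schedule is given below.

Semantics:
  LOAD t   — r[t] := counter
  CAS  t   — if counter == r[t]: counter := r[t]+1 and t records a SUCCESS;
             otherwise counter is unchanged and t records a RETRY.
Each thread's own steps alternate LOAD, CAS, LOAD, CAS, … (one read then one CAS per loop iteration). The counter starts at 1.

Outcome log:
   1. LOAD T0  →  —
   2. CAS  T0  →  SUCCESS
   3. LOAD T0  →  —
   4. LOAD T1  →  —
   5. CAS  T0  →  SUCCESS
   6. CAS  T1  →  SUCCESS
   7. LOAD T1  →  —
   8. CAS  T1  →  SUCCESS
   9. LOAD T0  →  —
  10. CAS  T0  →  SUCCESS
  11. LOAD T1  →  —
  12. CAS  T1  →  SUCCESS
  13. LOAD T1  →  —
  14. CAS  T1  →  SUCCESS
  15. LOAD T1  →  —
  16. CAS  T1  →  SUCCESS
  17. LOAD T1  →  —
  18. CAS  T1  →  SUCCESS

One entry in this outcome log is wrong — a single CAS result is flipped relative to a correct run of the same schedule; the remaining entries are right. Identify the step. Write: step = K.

step = 6

Correct run:
   1) LOAD T0:  M=1  r_T0=1
   2) CAS  T0:  M=2  r_T0=1 ✓
   3) LOAD T0:  M=2  r_T0=2
   4) LOAD T1:  M=2  r_T1=2
   5) CAS  T0:  M=3  r_T0=2 ✓
   6) CAS  T1:  M=3  r_T1=2 ✗
   7) LOAD T1:  M=3  r_T1=3
   8) CAS  T1:  M=4  r_T1=3 ✓
   9) LOAD T0:  M=4  r_T0=4
  10) CAS  T0:  M=5  r_T0=4 ✓
  11) LOAD T1:  M=5  r_T1=5
  12) CAS  T1:  M=6  r_T1=5 ✓
  13) LOAD T1:  M=6  r_T1=6
  14) CAS  T1:  M=7  r_T1=6 ✓
  15) LOAD T1:  M=7  r_T1=7
  16) CAS  T1:  M=8  r_T1=7 ✓
  17) LOAD T1:  M=8  r_T1=8
  18) CAS  T1:  M=9  r_T1=8 ✓
Mismatch at 6.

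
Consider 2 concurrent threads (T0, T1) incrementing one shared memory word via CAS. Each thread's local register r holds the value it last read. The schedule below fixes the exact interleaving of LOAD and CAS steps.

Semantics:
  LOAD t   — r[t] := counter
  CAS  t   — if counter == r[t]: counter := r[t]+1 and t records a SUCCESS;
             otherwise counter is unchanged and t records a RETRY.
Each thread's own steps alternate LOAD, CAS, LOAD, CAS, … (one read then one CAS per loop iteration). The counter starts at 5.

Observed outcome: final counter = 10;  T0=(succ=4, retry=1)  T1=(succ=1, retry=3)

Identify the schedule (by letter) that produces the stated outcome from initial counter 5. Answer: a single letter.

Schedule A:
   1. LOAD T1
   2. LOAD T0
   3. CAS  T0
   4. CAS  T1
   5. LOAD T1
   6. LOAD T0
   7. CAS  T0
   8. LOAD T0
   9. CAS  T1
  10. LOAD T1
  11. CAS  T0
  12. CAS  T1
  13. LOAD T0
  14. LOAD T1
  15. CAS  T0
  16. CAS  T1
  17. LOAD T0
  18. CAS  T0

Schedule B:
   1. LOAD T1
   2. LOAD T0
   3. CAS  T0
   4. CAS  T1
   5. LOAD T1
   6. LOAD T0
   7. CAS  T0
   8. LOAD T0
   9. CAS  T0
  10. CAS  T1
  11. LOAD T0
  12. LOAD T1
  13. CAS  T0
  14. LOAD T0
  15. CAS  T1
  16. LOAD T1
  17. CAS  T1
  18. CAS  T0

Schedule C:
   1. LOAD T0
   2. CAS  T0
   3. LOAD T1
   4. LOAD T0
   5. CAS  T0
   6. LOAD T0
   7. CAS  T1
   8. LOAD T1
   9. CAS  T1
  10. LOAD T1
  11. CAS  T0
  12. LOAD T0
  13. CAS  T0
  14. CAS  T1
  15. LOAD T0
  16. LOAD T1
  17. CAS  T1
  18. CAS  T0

Run B:
#1 T1 reads 5
#2 T0 reads 5
#3 T0 CAS(5→6) writes; counter now 6
#4 T1 CAS(5→6) fails; counter now 6
#5 T1 reads 6
#6 T0 reads 6
#7 T0 CAS(6→7) writes; counter now 7
#8 T0 reads 7
#9 T0 CAS(7→8) writes; counter now 8
#10 T1 CAS(6→7) fails; counter now 8
#11 T0 reads 8
#12 T1 reads 8
#13 T0 CAS(8→9) writes; counter now 9
#14 T0 reads 9
#15 T1 CAS(8→9) fails; counter now 9
#16 T1 reads 9
#17 T1 CAS(9→10) writes; counter now 10
#18 T0 CAS(9→10) fails; counter now 10

B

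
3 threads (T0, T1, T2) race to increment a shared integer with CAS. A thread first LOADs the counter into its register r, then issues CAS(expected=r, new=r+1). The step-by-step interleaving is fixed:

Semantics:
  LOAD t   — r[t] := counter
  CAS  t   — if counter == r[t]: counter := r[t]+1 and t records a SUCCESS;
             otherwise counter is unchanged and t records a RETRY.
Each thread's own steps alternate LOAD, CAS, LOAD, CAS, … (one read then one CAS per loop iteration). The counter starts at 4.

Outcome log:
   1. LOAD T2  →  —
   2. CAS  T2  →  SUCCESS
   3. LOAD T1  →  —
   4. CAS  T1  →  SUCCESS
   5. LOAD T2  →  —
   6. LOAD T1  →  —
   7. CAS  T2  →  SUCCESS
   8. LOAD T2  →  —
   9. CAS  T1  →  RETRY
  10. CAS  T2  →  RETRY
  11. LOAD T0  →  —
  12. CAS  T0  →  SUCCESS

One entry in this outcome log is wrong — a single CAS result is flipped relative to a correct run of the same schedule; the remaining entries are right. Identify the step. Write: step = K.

step = 10

Reference trace:
step 1: T2 LOAD ⇒ load; ctr=4 reg=4
step 2: T2 CAS ⇒ ok; ctr=5 reg=4
step 3: T1 LOAD ⇒ load; ctr=5 reg=5
step 4: T1 CAS ⇒ ok; ctr=6 reg=5
step 5: T2 LOAD ⇒ load; ctr=6 reg=6
step 6: T1 LOAD ⇒ load; ctr=6 reg=6
step 7: T2 CAS ⇒ ok; ctr=7 reg=6
step 8: T2 LOAD ⇒ load; ctr=7 reg=7
step 9: T1 CAS ⇒ retry; ctr=7 reg=6
step 10: T2 CAS ⇒ ok; ctr=8 reg=7
step 11: T0 LOAD ⇒ load; ctr=8 reg=8
step 12: T0 CAS ⇒ ok; ctr=9 reg=8
Log disagrees first at step 10.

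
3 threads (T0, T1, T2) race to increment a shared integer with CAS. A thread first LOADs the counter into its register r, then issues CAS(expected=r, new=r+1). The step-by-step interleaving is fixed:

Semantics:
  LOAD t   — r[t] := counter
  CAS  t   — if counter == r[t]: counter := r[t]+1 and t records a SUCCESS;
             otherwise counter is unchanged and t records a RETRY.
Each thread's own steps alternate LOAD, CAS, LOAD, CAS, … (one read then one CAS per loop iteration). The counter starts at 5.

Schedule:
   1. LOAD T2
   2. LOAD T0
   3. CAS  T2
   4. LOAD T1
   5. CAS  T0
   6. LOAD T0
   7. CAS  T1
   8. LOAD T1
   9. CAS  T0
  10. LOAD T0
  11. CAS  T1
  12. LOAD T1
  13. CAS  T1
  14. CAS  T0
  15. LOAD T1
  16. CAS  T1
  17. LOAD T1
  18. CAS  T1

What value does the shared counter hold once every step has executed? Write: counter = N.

counter = 11

T2 LOAD — after: cnt=5, r=5 — load
T0 LOAD — after: cnt=5, r=5 — load
T2 CAS — after: cnt=6, r=5 — ok
T1 LOAD — after: cnt=6, r=6 — load
T0 CAS — after: cnt=6, r=5 — retry
T0 LOAD — after: cnt=6, r=6 — load
T1 CAS — after: cnt=7, r=6 — ok
T1 LOAD — after: cnt=7, r=7 — load
T0 CAS — after: cnt=7, r=6 — retry
T0 LOAD — after: cnt=7, r=7 — load
T1 CAS — after: cnt=8, r=7 — ok
T1 LOAD — after: cnt=8, r=8 — load
T1 CAS — after: cnt=9, r=8 — ok
T0 CAS — after: cnt=9, r=7 — retry
T1 LOAD — after: cnt=9, r=9 — load
T1 CAS — after: cnt=10, r=9 — ok
T1 LOAD — after: cnt=10, r=10 — load
T1 CAS — after: cnt=11, r=10 — ok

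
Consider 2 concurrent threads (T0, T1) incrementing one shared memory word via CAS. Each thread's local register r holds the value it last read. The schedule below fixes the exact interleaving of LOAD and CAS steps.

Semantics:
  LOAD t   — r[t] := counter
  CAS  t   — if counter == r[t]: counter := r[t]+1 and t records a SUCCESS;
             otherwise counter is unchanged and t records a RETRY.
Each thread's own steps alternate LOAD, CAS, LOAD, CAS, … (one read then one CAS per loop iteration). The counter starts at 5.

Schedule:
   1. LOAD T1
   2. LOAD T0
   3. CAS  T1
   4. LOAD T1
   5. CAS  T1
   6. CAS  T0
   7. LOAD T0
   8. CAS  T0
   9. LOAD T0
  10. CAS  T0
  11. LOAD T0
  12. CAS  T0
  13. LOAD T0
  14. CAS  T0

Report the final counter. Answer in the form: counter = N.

[1] T1.load  rd  (counter 5, T1.r 5)
[2] T0.load  rd  (counter 5, T0.r 5)
[3] T1.cas  hit  (counter 6, T1.r 5)
[4] T1.load  rd  (counter 6, T1.r 6)
[5] T1.cas  hit  (counter 7, T1.r 6)
[6] T0.cas  miss  (counter 7, T0.r 5)
[7] T0.load  rd  (counter 7, T0.r 7)
[8] T0.cas  hit  (counter 8, T0.r 7)
[9] T0.load  rd  (counter 8, T0.r 8)
[10] T0.cas  hit  (counter 9, T0.r 8)
[11] T0.load  rd  (counter 9, T0.r 9)
[12] T0.cas  hit  (counter 10, T0.r 9)
[13] T0.load  rd  (counter 10, T0.r 10)
[14] T0.cas  hit  (counter 11, T0.r 10)

counter = 11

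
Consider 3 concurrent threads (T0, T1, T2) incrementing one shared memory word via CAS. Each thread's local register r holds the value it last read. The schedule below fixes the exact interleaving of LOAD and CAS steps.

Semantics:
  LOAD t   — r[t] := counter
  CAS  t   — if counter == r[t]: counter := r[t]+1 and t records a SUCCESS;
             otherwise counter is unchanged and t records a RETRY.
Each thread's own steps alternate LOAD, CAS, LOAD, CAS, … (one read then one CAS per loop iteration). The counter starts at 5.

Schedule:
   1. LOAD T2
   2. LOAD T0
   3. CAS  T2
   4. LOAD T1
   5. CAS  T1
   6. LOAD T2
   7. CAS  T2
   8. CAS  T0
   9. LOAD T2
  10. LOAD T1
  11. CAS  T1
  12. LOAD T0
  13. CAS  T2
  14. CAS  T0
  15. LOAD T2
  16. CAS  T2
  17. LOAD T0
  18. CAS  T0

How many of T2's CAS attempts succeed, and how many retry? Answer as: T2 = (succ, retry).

1. LOAD T2 → mem=5 r[T2]=5 [LOAD]
2. LOAD T0 → mem=5 r[T0]=5 [LOAD]
3. CAS T2 → mem=6 r[T2]=5 [OK]
4. LOAD T1 → mem=6 r[T1]=6 [LOAD]
5. CAS T1 → mem=7 r[T1]=6 [OK]
6. LOAD T2 → mem=7 r[T2]=7 [LOAD]
7. CAS T2 → mem=8 r[T2]=7 [OK]
8. CAS T0 → mem=8 r[T0]=5 [RETRY]
9. LOAD T2 → mem=8 r[T2]=8 [LOAD]
10. LOAD T1 → mem=8 r[T1]=8 [LOAD]
11. CAS T1 → mem=9 r[T1]=8 [OK]
12. LOAD T0 → mem=9 r[T0]=9 [LOAD]
13. CAS T2 → mem=9 r[T2]=8 [RETRY]
14. CAS T0 → mem=10 r[T0]=9 [OK]
15. LOAD T2 → mem=10 r[T2]=10 [LOAD]
16. CAS T2 → mem=11 r[T2]=10 [OK]
17. LOAD T0 → mem=11 r[T0]=11 [LOAD]
18. CAS T0 → mem=12 r[T0]=11 [OK]

T2 = (3, 1)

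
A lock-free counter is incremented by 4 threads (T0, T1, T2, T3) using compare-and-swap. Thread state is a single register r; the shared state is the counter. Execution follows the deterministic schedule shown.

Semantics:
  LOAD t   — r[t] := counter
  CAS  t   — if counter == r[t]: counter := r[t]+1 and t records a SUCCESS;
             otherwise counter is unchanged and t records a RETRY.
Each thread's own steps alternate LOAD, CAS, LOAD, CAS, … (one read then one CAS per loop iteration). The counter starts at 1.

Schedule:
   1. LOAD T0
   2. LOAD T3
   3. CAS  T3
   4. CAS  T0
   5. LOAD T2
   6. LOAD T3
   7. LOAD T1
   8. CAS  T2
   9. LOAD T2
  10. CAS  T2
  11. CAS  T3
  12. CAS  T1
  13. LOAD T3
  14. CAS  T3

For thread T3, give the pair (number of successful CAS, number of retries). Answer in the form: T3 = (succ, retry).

T3 = (2, 1)

[1] T0.load  rd  (counter 1, T0.r 1)
[2] T3.load  rd  (counter 1, T3.r 1)
[3] T3.cas  hit  (counter 2, T3.r 1)
[4] T0.cas  miss  (counter 2, T0.r 1)
[5] T2.load  rd  (counter 2, T2.r 2)
[6] T3.load  rd  (counter 2, T3.r 2)
[7] T1.load  rd  (counter 2, T1.r 2)
[8] T2.cas  hit  (counter 3, T2.r 2)
[9] T2.load  rd  (counter 3, T2.r 3)
[10] T2.cas  hit  (counter 4, T2.r 3)
[11] T3.cas  miss  (counter 4, T3.r 2)
[12] T1.cas  miss  (counter 4, T1.r 2)
[13] T3.load  rd  (counter 4, T3.r 4)
[14] T3.cas  hit  (counter 5, T3.r 4)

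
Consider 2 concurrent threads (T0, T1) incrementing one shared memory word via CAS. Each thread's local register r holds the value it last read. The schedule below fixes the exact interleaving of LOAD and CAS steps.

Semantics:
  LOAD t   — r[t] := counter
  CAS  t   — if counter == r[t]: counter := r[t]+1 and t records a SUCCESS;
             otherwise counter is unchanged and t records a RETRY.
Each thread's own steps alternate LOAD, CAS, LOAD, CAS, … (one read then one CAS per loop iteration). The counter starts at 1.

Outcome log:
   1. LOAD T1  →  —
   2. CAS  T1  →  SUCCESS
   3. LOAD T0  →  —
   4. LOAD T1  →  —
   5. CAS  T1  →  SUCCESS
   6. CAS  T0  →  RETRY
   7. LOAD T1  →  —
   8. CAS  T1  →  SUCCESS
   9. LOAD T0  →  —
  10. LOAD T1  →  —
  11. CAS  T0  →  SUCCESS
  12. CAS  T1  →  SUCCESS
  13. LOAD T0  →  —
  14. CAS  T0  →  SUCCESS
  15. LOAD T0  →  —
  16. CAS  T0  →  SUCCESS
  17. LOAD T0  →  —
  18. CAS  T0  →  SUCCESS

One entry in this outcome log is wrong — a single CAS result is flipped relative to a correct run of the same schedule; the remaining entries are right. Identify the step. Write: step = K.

step = 12

Correct run:
[1] T1.load  rd  (counter 1, T1.r 1)
[2] T1.cas  hit  (counter 2, T1.r 1)
[3] T0.load  rd  (counter 2, T0.r 2)
[4] T1.load  rd  (counter 2, T1.r 2)
[5] T1.cas  hit  (counter 3, T1.r 2)
[6] T0.cas  miss  (counter 3, T0.r 2)
[7] T1.load  rd  (counter 3, T1.r 3)
[8] T1.cas  hit  (counter 4, T1.r 3)
[9] T0.load  rd  (counter 4, T0.r 4)
[10] T1.load  rd  (counter 4, T1.r 4)
[11] T0.cas  hit  (counter 5, T0.r 4)
[12] T1.cas  miss  (counter 5, T1.r 4)
[13] T0.load  rd  (counter 5, T0.r 5)
[14] T0.cas  hit  (counter 6, T0.r 5)
[15] T0.load  rd  (counter 6, T0.r 6)
[16] T0.cas  hit  (counter 7, T0.r 6)
[17] T0.load  rd  (counter 7, T0.r 7)
[18] T0.cas  hit  (counter 8, T0.r 7)
Log disagrees first at step 12.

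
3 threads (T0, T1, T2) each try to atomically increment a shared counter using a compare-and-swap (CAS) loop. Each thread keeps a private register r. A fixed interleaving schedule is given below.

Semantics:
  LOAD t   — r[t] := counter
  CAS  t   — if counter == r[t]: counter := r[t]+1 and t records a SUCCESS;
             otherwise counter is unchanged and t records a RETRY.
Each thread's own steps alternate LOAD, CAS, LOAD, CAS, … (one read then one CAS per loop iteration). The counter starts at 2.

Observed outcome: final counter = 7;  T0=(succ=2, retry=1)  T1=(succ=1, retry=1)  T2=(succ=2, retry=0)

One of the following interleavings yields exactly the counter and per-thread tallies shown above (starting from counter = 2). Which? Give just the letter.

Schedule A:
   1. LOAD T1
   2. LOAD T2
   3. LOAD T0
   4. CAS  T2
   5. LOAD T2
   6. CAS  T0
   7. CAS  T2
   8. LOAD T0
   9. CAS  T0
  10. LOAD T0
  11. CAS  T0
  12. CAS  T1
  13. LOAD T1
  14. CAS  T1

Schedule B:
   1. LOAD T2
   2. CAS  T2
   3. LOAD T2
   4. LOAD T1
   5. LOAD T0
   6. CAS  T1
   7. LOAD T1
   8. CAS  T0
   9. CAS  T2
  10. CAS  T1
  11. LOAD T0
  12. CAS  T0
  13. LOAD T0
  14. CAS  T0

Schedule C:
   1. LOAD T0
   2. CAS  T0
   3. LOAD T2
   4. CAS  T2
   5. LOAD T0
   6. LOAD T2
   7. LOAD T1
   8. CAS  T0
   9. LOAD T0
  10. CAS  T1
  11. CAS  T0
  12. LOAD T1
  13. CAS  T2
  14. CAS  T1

A

Simulating candidate A:
1. LOAD T1 → mem=2 r[T1]=2 [LOAD]
2. LOAD T2 → mem=2 r[T2]=2 [LOAD]
3. LOAD T0 → mem=2 r[T0]=2 [LOAD]
4. CAS T2 → mem=3 r[T2]=2 [OK]
5. LOAD T2 → mem=3 r[T2]=3 [LOAD]
6. CAS T0 → mem=3 r[T0]=2 [RETRY]
7. CAS T2 → mem=4 r[T2]=3 [OK]
8. LOAD T0 → mem=4 r[T0]=4 [LOAD]
9. CAS T0 → mem=5 r[T0]=4 [OK]
10. LOAD T0 → mem=5 r[T0]=5 [LOAD]
11. CAS T0 → mem=6 r[T0]=5 [OK]
12. CAS T1 → mem=6 r[T1]=2 [RETRY]
13. LOAD T1 → mem=6 r[T1]=6 [LOAD]
14. CAS T1 → mem=7 r[T1]=6 [OK]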